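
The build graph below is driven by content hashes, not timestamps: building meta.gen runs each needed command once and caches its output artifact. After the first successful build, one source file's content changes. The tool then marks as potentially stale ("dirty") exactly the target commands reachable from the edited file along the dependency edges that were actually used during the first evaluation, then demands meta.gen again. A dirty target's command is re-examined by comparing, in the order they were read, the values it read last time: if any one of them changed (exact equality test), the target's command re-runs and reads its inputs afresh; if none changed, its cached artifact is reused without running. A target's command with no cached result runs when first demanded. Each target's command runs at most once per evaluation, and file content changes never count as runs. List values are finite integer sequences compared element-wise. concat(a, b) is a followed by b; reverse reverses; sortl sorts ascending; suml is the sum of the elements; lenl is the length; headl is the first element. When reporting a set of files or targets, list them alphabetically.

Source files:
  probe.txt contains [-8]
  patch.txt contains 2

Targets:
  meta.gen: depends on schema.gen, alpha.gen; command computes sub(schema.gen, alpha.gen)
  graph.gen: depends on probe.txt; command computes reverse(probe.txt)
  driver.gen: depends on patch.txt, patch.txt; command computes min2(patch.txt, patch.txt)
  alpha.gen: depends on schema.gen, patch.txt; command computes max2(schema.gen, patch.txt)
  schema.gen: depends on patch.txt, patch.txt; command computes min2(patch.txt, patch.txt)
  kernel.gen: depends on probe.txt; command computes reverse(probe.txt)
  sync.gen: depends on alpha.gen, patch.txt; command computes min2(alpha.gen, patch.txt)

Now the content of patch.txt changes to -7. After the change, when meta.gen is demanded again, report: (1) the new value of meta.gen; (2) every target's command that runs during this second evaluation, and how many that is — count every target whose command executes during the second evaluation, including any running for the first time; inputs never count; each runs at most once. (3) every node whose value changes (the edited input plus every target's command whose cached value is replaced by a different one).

Initial pass — values computed on the first demand:
  schema.gen = min2(2, 2) = 2
  alpha.gen = max2(2, 2) = 2
  meta.gen = sub(2, 2) = 0

Second demand — change propagation:
  schema.gen: re-runs because patch.txt 2->-7; patch.txt 2->-7; new result -7.
  alpha.gen: re-runs because schema.gen 2->-7; patch.txt 2->-7; new result -7.
  meta.gen: re-runs because schema.gen 2->-7; alpha.gen 2->-7; new result 0 (unchanged).

meta.gen now evaluates to 0.
Run set: alpha.gen, meta.gen, schema.gen (3 run).
Changed values: alpha.gen, patch.txt, schema.gen.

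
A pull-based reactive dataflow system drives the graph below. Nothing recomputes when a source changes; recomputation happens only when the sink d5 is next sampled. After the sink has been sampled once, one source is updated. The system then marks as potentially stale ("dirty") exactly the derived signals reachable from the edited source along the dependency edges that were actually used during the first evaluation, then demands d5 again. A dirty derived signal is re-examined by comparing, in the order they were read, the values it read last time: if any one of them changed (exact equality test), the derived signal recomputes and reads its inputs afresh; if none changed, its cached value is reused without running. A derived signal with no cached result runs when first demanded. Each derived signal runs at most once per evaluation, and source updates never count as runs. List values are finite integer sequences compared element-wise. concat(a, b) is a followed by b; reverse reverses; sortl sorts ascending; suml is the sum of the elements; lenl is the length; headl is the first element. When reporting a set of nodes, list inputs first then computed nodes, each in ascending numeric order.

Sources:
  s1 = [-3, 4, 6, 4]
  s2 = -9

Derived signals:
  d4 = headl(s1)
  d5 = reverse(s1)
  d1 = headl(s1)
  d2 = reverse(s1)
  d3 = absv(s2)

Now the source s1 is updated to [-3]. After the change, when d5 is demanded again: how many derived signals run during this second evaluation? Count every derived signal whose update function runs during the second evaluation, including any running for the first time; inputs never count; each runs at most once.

First evaluation (everything demanded from the output):
  d5 = reverse([-3, 4, 6, 4]) = [4, 6, 4, -3]

Propagation after the edit:
  d5: runs — s1 [-3, 4, 6, 4]->[-3]; result [-3].

Derived signals that run: d5 — 1 in total.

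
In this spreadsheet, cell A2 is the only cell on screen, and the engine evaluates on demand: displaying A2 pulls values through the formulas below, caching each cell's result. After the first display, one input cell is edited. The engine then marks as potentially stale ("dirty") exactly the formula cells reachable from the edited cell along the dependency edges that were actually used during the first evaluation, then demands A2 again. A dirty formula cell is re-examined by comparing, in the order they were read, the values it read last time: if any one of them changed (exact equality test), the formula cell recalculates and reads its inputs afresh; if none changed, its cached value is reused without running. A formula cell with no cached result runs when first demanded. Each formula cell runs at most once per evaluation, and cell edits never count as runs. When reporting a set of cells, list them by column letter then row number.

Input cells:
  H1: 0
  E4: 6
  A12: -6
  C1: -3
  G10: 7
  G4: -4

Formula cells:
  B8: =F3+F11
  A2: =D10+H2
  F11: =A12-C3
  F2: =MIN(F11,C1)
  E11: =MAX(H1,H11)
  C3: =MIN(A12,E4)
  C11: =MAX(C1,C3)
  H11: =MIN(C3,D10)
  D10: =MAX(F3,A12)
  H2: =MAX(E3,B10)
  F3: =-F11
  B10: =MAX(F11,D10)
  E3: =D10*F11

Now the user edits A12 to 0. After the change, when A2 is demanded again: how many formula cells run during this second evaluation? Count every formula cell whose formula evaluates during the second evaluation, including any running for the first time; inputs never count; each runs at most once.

Initial pass — values computed on the first demand:
  C3 = MIN(-6, 6) = -6
  F11 = -6 - -6 = 0
  F3 = -(0) = 0
  D10 = MAX(0, -6) = 0
  B10 = MAX(0, 0) = 0
  E3 = 0 * 0 = 0
  H2 = MAX(0, 0) = 0
  A2 = 0 + 0 = 0

Second demand — change propagation:
  C3: re-runs because A12 -6->0; new result 0.
  F11: re-runs because A12 -6->0; C3 -6->0; new result 0 (unchanged).
  F3: re-examined; everything it read last time is the same (F11 unchanged) — cache 0 kept, no run.
  D10: re-runs because A12 -6->0; new result 0 (unchanged).
  B10: re-examined; everything it read last time is the same (F11 unchanged, D10 unchanged) — cache 0 kept, no run.
  E3: re-examined; everything it read last time is the same (D10 unchanged, F11 unchanged) — cache 0 kept, no run.
  H2: re-examined; everything it read last time is the same (E3 unchanged, B10 unchanged) — cache 0 kept, no run.
  A2: re-examined; everything it read last time is the same (D10 unchanged, H2 unchanged) — cache 0 kept, no run.

The important point: at F3 every value read last time is unchanged, so the dirty flag clears without a run.

Run set: C3, D10, F11 (3 run).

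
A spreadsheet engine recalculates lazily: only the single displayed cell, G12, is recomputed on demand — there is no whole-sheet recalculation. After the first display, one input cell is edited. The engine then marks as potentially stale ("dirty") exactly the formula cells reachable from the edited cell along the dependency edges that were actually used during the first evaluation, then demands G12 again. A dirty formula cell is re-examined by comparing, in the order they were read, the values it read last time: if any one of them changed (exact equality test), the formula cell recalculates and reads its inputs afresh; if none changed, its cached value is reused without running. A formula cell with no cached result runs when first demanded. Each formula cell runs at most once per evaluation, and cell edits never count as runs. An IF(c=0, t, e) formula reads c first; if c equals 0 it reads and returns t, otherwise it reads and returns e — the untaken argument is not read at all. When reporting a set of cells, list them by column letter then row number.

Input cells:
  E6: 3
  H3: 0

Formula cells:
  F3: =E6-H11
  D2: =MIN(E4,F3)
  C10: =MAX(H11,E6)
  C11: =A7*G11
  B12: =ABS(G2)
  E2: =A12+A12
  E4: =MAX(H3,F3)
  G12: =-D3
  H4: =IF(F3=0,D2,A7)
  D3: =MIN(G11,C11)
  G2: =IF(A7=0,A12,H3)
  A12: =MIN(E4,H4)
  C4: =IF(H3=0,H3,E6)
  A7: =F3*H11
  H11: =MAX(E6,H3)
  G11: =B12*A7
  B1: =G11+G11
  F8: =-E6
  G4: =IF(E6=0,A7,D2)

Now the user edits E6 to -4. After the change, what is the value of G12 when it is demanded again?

First evaluation (everything demanded from the output):
  H11 = MAX(3, 0) = 3
  F3 = 3 - 3 = 0
  A7 = 0 * 3 = 0
  E4 = MAX(0, 0) = 0
  D2 = MIN(0, 0) = 0
  H4 = IF(F3=0: F3=0 -> then branch D2) = 0
  A12 = MIN(0, 0) = 0
  G2 = IF(A7=0: A7=0 -> then branch A12) = 0
  B12 = ABS(0) = 0
  G11 = 0 * 0 = 0
  C11 = 0 * 0 = 0
  D3 = MIN(0, 0) = 0
  G12 = -(0) = 0

Propagation after the edit:
  H11: runs — E6 3->-4; result 0.
  F3: runs — E6 3->-4; H11 3->0; result -4.
  A7: runs — F3 0->-4; H11 3->0; result 0 (same value as before).
  E4: runs — F3 0->-4; result 0 (same value as before).
  D2: marked dirty but never re-examined — demand shifted away from it.
  H4: runs — F3 0->-4; result 0 (same value as before).
  A12: checked — values it read are unchanged (E4 unchanged, H4 unchanged); reused cached 0 without running.
  G2: checked — values it read are unchanged (A7 unchanged, A12 unchanged); reused cached 0 without running.
  B12: checked — values it read are unchanged (G2 unchanged); reused cached 0 without running.
  G11: checked — values it read are unchanged (B12 unchanged, A7 unchanged); reused cached 0 without running.
  C11: checked — values it read are unchanged (A7 unchanged, G11 unchanged); reused cached 0 without running.
  D3: checked — values it read are unchanged (G11 unchanged, C11 unchanged); reused cached 0 without running.
  G12: checked — values it read are unchanged (D3 unchanged); reused cached 0 without running.

Key observation: a condition flipped, so demand moved to the other branch — D2 is never re-examined.

New value of G12: 0.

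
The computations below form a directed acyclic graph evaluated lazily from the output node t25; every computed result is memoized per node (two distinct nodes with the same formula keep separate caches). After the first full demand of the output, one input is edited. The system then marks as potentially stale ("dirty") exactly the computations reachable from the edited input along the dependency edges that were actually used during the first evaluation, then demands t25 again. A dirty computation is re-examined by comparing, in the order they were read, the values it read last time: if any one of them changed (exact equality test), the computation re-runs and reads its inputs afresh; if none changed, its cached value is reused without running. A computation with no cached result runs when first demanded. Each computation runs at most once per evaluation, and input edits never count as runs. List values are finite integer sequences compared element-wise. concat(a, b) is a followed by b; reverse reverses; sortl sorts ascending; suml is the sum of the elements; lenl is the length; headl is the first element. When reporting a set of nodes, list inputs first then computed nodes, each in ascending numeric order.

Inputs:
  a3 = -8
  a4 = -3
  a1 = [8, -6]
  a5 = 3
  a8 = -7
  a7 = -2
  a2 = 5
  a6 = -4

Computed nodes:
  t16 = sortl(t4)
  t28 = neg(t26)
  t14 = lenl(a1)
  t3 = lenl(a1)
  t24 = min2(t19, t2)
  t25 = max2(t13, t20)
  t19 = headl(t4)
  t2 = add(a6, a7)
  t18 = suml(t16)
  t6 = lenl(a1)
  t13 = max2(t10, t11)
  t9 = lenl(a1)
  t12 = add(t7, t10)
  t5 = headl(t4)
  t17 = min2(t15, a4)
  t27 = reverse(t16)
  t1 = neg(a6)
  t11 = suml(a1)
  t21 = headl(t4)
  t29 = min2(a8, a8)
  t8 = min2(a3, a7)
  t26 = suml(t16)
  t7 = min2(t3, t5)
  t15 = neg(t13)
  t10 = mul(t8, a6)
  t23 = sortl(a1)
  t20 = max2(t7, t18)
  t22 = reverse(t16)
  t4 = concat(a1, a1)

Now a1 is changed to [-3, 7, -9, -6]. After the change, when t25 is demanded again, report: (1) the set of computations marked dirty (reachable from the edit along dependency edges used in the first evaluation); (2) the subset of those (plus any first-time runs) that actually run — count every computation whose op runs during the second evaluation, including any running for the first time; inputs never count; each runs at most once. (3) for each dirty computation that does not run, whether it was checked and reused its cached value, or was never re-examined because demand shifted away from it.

The edit dirties: t3, t4, t5, t7, t11, t13, t16, t18, t20, t25.
10 computations run: t3, t4, t5, t7, t11, t13, t16, t18, t20, t25.
No dirty computation escaped a run.

First demand of the output computes:
  t3 = lenl([8, -6]) = 2
  t4 = concat([8, -6], [8, -6]) = [8, -6, 8, -6]
  t5 = headl([8, -6, 8, -6]) = 8
  t7 = min2(2, 8) = 2
  t8 = min2(-8, -2) = -8
  t10 = mul(-8, -4) = 32
  t11 = suml([8, -6]) = 2
  t13 = max2(32, 2) = 32
  t16 = sortl([8, -6, 8, -6]) = [-6, -6, 8, 8]
  t18 = suml([-6, -6, 8, 8]) = 4
  t20 = max2(2, 4) = 4
  t25 = max2(32, 4) = 32

After the edit, cleaning proceeds:
  t3: a read changed (a1 [8, -6]->[-3, 7, -9, -6]) — executes, giving 4.
  t4: a read changed (a1 [8, -6]->[-3, 7, -9, -6]; a1 [8, -6]->[-3, 7, -9, -6]) — executes, giving [-3, 7, -9, -6, -3, 7, -9, -6].
  t5: a read changed (t4 [8, -6, 8, -6]->[-3, 7, -9, -6, -3, 7, -9, -6]) — executes, giving -3.
  t7: a read changed (t3 2->4; t5 8->-3) — executes, giving -3.
  t11: a read changed (a1 [8, -6]->[-3, 7, -9, -6]) — executes, giving -11.
  t13: a read changed (t11 2->-11) — executes, giving 32 — identical to its old value.
  t16: a read changed (t4 [8, -6, 8, -6]->[-3, 7, -9, -6, -3, 7, -9, -6]) — executes, giving [-9, -9, -6, -6, -3, -3, 7, 7].
  t18: a read changed (t16 [-6, -6, 8, 8]->[-9, -9, -6, -6, -3, -3, 7, 7]) — executes, giving -22.
  t20: a read changed (t7 2->-3; t18 4->-22) — executes, giving -3.
  t25: a read changed (t20 4->-3) — executes, giving 32 — identical to its old value.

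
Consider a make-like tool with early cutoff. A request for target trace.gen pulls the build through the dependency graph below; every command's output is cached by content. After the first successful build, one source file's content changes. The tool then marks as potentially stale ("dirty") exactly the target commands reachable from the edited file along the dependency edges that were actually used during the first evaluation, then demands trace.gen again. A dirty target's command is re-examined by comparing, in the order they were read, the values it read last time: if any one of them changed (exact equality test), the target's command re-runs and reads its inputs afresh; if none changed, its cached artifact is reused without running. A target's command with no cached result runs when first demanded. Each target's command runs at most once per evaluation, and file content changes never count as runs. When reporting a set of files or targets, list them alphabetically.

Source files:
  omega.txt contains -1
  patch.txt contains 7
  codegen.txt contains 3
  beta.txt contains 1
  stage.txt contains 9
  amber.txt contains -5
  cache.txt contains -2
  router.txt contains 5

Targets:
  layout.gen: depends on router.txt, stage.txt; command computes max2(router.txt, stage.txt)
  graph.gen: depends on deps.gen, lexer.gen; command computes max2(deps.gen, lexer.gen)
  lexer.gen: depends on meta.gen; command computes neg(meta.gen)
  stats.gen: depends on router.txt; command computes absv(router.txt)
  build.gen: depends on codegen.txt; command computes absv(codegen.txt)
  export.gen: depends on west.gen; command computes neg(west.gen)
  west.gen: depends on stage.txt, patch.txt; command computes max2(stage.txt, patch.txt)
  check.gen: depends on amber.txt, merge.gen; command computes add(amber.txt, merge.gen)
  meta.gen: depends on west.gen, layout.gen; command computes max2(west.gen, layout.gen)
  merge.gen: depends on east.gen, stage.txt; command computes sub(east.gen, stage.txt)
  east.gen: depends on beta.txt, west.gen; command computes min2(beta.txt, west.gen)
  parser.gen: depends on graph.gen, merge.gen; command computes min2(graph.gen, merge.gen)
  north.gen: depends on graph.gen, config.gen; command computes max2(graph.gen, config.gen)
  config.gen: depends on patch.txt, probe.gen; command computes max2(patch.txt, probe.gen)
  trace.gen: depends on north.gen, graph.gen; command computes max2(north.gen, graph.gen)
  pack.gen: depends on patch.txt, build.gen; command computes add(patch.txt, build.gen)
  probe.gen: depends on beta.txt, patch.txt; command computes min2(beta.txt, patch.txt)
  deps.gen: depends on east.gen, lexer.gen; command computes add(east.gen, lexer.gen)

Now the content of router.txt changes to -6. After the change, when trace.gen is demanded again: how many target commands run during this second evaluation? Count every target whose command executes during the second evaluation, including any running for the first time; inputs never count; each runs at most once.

1 target commands run: layout.gen.
Note the absorption at layout.gen: it re-runs yet its value is the same, leaving the output's value untouched.

First demand of the output computes:
  layout.gen = max2(5, 9) = 9
  probe.gen = min2(1, 7) = 1
  config.gen = max2(7, 1) = 7
  west.gen = max2(9, 7) = 9
  east.gen = min2(1, 9) = 1
  meta.gen = max2(9, 9) = 9
  lexer.gen = neg(9) = -9
  deps.gen = add(1, -9) = -8
  graph.gen = max2(-8, -9) = -8
  north.gen = max2(-8, 7) = 7
  trace.gen = max2(7, -8) = 7

After the edit, cleaning proceeds:
  layout.gen: a read changed (router.txt 5->-6) — executes, giving 9 — identical to its old value.
  meta.gen: dirty, but its reads are unchanged (west.gen unchanged, layout.gen unchanged); cached 9 stands.
  lexer.gen: dirty, but its reads are unchanged (meta.gen unchanged); cached -9 stands.
  deps.gen: dirty, but its reads are unchanged (east.gen unchanged, lexer.gen unchanged); cached -8 stands.
  graph.gen: dirty, but its reads are unchanged (deps.gen unchanged, lexer.gen unchanged); cached -8 stands.
  north.gen: dirty, but its reads are unchanged (graph.gen unchanged, config.gen unchanged); cached 7 stands.
  trace.gen: dirty, but its reads are unchanged (north.gen unchanged, graph.gen unchanged); cached 7 stands.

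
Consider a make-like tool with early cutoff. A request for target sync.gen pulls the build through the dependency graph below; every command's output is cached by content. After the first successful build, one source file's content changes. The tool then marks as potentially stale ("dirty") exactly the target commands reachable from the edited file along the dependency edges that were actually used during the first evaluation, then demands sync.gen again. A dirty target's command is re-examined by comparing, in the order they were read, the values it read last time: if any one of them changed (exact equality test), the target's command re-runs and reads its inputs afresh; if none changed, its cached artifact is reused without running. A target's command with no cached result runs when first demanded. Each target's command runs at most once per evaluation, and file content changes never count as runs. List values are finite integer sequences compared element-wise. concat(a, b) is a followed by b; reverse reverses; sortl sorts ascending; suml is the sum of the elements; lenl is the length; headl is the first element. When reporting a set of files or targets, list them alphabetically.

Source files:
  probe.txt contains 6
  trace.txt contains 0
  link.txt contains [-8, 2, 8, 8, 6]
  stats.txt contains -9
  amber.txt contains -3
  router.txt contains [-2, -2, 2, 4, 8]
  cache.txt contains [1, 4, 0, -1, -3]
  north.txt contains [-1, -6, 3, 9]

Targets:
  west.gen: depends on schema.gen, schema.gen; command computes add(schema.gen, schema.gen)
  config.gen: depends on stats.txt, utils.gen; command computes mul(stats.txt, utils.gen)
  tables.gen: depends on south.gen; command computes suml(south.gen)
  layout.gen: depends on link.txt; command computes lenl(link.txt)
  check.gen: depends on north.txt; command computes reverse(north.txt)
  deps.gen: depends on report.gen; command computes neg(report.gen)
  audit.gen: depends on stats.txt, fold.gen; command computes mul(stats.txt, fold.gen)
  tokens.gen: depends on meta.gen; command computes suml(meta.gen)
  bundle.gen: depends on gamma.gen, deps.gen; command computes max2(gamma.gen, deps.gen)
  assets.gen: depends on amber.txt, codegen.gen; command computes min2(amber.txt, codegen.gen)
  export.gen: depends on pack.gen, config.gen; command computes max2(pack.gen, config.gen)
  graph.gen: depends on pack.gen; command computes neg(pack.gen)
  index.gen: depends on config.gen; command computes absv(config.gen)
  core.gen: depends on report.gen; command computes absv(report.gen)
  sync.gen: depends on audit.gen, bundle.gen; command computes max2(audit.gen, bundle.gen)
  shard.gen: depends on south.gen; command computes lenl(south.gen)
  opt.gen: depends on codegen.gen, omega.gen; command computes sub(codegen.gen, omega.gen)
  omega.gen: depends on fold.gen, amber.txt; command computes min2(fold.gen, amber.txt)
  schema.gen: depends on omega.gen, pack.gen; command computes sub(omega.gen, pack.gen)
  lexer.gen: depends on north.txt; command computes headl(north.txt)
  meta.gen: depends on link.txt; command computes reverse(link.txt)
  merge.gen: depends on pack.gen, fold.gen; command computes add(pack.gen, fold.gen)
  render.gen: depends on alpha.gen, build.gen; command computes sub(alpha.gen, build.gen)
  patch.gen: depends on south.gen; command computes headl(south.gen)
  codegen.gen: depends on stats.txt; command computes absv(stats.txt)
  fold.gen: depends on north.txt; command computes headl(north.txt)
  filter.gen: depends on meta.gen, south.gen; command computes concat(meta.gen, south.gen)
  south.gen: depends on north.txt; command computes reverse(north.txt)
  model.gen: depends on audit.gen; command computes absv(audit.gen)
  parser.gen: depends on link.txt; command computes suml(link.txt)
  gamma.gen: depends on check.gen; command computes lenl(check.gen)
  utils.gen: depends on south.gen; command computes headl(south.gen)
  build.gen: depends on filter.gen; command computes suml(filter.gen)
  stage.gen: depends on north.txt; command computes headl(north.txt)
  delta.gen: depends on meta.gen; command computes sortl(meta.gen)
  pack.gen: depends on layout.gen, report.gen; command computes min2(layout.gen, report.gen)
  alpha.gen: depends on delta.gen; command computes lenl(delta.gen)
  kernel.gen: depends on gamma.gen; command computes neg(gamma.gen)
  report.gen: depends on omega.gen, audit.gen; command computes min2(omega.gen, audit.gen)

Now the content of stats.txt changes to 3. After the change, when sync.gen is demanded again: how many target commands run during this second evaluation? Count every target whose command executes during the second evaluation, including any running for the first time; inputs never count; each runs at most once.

3 target commands run: audit.gen, report.gen, sync.gen.
Note where the cutoff bites: deps.gen is checked, finds nothing changed, and keeps its cache.

First demand of the output computes:
  check.gen = reverse([-1, -6, 3, 9]) = [9, 3, -6, -1]
  fold.gen = headl([-1, -6, 3, 9]) = -1
  audit.gen = mul(-9, -1) = 9
  gamma.gen = lenl([9, 3, -6, -1]) = 4
  omega.gen = min2(-1, -3) = -3
  report.gen = min2(-3, 9) = -3
  deps.gen = neg(-3) = 3
  bundle.gen = max2(4, 3) = 4
  sync.gen = max2(9, 4) = 9

After the edit, cleaning proceeds:
  audit.gen: a read changed (stats.txt -9->3) — executes, giving -3.
  report.gen: a read changed (audit.gen 9->-3) — executes, giving -3 — identical to its old value.
  deps.gen: dirty, but its reads are unchanged (report.gen unchanged); cached 3 stands.
  bundle.gen: dirty, but its reads are unchanged (gamma.gen unchanged, deps.gen unchanged); cached 4 stands.
  sync.gen: a read changed (audit.gen 9->-3) — executes, giving 4.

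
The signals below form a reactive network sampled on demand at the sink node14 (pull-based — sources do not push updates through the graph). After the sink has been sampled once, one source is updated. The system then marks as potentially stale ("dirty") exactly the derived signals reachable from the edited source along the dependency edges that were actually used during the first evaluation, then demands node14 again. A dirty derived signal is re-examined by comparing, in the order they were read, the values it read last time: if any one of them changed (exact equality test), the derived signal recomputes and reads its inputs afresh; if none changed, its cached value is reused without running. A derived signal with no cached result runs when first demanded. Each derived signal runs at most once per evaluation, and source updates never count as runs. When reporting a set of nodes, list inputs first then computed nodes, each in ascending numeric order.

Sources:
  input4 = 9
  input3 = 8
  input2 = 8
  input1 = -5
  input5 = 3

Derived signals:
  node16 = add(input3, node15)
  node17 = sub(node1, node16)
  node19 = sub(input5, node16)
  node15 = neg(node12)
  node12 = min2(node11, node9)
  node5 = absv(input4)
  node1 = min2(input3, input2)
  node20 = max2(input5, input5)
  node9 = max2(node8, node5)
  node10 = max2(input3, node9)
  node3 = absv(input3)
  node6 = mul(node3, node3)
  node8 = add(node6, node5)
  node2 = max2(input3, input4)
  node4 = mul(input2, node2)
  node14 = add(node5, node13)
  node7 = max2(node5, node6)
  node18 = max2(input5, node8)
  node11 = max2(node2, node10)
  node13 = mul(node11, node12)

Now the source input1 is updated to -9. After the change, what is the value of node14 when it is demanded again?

node14 now evaluates to 5338.
The important point: nothing the output needs ever reads input1, so the edit is invisible to it.

Initial pass — values computed on the first demand:
  node2 = max2(8, 9) = 9
  node3 = absv(8) = 8
  node5 = absv(9) = 9
  node6 = mul(8, 8) = 64
  node8 = add(64, 9) = 73
  node9 = max2(73, 9) = 73
  node10 = max2(8, 73) = 73
  node11 = max2(9, 73) = 73
  node12 = min2(73, 73) = 73
  node13 = mul(73, 73) = 5329
  node14 = add(9, 5329) = 5338

Second demand — change propagation:
  no demanded computation ever read input1, so the edit dirties nothing and nothing runs.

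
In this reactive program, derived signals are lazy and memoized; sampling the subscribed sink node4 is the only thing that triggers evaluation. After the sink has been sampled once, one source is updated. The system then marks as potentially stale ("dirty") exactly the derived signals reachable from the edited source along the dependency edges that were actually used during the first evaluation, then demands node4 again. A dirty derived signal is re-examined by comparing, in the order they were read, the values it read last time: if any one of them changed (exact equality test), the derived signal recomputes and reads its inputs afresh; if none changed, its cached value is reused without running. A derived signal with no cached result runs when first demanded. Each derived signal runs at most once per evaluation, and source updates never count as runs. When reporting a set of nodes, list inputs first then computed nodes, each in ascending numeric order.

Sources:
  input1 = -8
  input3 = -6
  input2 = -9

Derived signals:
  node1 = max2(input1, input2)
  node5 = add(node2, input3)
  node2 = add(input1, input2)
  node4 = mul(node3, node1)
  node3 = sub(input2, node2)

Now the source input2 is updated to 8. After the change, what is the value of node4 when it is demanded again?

Demanding node4 again yields 64.

First demand of the output computes:
  node1 = max2(-8, -9) = -8
  node2 = add(-8, -9) = -17
  node3 = sub(-9, -17) = 8
  node4 = mul(8, -8) = -64

After the edit, cleaning proceeds:
  node1: a read changed (input2 -9->8) — executes, giving 8.
  node2: a read changed (input2 -9->8) — executes, giving 0.
  node3: a read changed (input2 -9->8; node2 -17->0) — executes, giving 8 — identical to its old value.
  node4: a read changed (node1 -8->8) — executes, giving 64.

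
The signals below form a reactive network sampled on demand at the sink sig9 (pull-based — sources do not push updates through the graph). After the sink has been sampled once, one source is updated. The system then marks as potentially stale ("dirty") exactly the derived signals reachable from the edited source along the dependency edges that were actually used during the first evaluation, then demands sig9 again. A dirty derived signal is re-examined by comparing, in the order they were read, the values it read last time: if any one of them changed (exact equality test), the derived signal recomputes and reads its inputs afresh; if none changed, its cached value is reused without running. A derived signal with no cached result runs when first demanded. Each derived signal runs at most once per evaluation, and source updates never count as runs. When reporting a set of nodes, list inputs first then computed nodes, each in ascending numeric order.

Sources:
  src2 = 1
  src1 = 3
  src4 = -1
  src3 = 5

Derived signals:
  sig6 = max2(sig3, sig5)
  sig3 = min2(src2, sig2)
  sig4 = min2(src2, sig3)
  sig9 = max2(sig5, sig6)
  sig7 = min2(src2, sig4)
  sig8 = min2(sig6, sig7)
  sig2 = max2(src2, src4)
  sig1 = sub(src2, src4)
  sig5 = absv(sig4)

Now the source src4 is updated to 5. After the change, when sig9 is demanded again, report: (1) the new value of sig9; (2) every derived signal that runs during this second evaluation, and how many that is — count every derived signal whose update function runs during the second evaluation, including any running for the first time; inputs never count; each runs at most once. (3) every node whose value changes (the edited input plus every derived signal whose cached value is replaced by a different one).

sig9 now evaluates to 1.
Run set: sig2, sig3 (2 run).
Changed values: src4, sig2.
The important point: sig3 recomputes to an identical value, and the output ends up unchanged.

Initial pass — values computed on the first demand:
  sig2 = max2(1, -1) = 1
  sig3 = min2(1, 1) = 1
  sig4 = min2(1, 1) = 1
  sig5 = absv(1) = 1
  sig6 = max2(1, 1) = 1
  sig9 = max2(1, 1) = 1

Second demand — change propagation:
  sig2: re-runs because src4 -1->5; new result 5.
  sig3: re-runs because sig2 1->5; new result 1 (unchanged).
  sig4: re-examined; everything it read last time is the same (src2 unchanged, sig3 unchanged) — cache 1 kept, no run.
  sig5: re-examined; everything it read last time is the same (sig4 unchanged) — cache 1 kept, no run.
  sig6: re-examined; everything it read last time is the same (sig3 unchanged, sig5 unchanged) — cache 1 kept, no run.
  sig9: re-examined; everything it read last time is the same (sig5 unchanged, sig6 unchanged) — cache 1 kept, no run.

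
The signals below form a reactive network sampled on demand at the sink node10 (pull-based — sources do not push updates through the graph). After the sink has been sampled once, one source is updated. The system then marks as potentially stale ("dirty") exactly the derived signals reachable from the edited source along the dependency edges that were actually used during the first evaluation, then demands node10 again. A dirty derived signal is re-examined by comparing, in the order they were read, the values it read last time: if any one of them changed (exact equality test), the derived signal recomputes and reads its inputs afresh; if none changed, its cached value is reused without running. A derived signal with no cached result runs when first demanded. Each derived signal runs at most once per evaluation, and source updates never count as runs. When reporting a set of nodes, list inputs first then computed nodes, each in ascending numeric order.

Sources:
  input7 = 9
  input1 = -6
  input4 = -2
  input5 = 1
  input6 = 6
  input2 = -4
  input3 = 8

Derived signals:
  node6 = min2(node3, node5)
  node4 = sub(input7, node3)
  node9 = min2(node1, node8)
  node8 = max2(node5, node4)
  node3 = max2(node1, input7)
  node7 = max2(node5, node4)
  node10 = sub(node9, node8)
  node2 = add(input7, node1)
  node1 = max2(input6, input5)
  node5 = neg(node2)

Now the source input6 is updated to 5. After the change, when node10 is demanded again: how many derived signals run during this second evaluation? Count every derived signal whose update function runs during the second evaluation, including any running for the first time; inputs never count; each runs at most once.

Initial pass — values computed on the first demand:
  node1 = max2(6, 1) = 6
  node2 = add(9, 6) = 15
  node3 = max2(6, 9) = 9
  node4 = sub(9, 9) = 0
  node5 = neg(15) = -15
  node8 = max2(-15, 0) = 0
  node9 = min2(6, 0) = 0
  node10 = sub(0, 0) = 0

Second demand — change propagation:
  node1: re-runs because input6 6->5; new result 5.
  node2: re-runs because node1 6->5; new result 14.
  node3: re-runs because node1 6->5; new result 9 (unchanged).
  node4: re-examined; everything it read last time is the same (input7 unchanged, node3 unchanged) — cache 0 kept, no run.
  node5: re-runs because node2 15->14; new result -14.
  node8: re-runs because node5 -15->-14; new result 0 (unchanged).
  node9: re-runs because node1 6->5; new result 0 (unchanged).
  node10: re-examined; everything it read last time is the same (node9 unchanged, node8 unchanged) — cache 0 kept, no run.

The important point: at node4 every value read last time is unchanged, so the dirty flag clears without a run.

Run set: node1, node2, node3, node5, node8, node9 (6 run).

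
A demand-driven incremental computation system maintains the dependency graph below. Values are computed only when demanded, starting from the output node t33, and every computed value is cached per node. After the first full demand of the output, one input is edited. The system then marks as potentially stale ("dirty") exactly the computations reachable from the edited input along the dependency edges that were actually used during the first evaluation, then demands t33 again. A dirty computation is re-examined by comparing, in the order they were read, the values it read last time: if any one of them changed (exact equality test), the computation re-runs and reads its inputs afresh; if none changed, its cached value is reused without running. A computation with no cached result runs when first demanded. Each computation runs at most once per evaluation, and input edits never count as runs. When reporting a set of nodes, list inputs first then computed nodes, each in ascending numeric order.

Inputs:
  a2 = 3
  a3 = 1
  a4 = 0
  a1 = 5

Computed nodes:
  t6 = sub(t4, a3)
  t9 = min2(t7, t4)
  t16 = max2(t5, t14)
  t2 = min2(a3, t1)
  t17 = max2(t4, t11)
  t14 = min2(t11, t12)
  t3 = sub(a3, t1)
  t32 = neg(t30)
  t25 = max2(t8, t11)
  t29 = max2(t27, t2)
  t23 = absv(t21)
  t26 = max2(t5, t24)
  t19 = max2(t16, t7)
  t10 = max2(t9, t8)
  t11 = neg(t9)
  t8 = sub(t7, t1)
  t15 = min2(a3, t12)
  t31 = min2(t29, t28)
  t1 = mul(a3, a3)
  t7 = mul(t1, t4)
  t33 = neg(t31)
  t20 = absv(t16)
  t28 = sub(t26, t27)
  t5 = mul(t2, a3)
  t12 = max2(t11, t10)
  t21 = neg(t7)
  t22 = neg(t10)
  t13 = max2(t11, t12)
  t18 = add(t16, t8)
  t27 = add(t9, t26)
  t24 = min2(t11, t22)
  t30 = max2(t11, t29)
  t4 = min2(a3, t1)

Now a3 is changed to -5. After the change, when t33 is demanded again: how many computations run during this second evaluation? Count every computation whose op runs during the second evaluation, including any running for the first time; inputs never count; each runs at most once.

Computations that run: t1, t2, t4, t5, t7, t8, t9, t10, t11, t22, t24, t26, t27, t28, t29, t31, t33 — 17 in total.

First evaluation (everything demanded from the output):
  t1 = mul(1, 1) = 1
  t2 = min2(1, 1) = 1
  t4 = min2(1, 1) = 1
  t5 = mul(1, 1) = 1
  t7 = mul(1, 1) = 1
  t8 = sub(1, 1) = 0
  t9 = min2(1, 1) = 1
  t10 = max2(1, 0) = 1
  t11 = neg(1) = -1
  t22 = neg(1) = -1
  t24 = min2(-1, -1) = -1
  t26 = max2(1, -1) = 1
  t27 = add(1, 1) = 2
  t28 = sub(1, 2) = -1
  t29 = max2(2, 1) = 2
  t31 = min2(2, -1) = -1
  t33 = neg(-1) = 1

Propagation after the edit:
  t1: runs — a3 1->-5; a3 1->-5; result 25.
  t2: runs — a3 1->-5; t1 1->25; result -5.
  t4: runs — a3 1->-5; t1 1->25; result -5.
  t5: runs — t2 1->-5; a3 1->-5; result 25.
  t7: runs — t1 1->25; t4 1->-5; result -125.
  t8: runs — t7 1->-125; t1 1->25; result -150.
  t9: runs — t7 1->-125; t4 1->-5; result -125.
  t10: runs — t9 1->-125; t8 0->-150; result -125.
  t11: runs — t9 1->-125; result 125.
  t22: runs — t10 1->-125; result 125.
  t24: runs — t11 -1->125; t22 -1->125; result 125.
  t26: runs — t5 1->25; t24 -1->125; result 125.
  t27: runs — t9 1->-125; t26 1->125; result 0.
  t28: runs — t26 1->125; t27 2->0; result 125.
  t29: runs — t27 2->0; t2 1->-5; result 0.
  t31: runs — t29 2->0; t28 -1->125; result 0.
  t33: runs — t31 -1->0; result 0.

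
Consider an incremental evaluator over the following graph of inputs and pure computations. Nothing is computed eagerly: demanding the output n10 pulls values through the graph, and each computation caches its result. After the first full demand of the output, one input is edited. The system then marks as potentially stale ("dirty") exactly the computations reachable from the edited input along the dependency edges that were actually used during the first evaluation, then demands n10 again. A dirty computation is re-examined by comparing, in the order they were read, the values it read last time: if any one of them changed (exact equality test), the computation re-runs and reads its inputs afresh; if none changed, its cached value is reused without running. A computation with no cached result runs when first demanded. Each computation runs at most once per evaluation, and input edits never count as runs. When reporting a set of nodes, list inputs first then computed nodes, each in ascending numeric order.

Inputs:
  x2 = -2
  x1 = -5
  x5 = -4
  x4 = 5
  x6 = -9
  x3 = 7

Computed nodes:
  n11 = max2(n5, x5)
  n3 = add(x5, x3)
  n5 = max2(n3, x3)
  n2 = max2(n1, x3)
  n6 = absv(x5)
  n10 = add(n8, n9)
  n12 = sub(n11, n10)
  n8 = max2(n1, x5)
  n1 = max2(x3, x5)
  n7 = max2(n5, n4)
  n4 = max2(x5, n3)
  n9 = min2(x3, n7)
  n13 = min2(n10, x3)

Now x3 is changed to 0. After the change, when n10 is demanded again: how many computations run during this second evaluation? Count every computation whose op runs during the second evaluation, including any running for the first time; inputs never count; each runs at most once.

Run set: n1, n3, n4, n5, n7, n8, n9, n10 (8 run).

Initial pass — values computed on the first demand:
  n1 = max2(7, -4) = 7
  n3 = add(-4, 7) = 3
  n4 = max2(-4, 3) = 3
  n5 = max2(3, 7) = 7
  n7 = max2(7, 3) = 7
  n8 = max2(7, -4) = 7
  n9 = min2(7, 7) = 7
  n10 = add(7, 7) = 14

Second demand — change propagation:
  n1: re-runs because x3 7->0; new result 0.
  n3: re-runs because x3 7->0; new result -4.
  n4: re-runs because n3 3->-4; new result -4.
  n5: re-runs because n3 3->-4; x3 7->0; new result 0.
  n7: re-runs because n5 7->0; n4 3->-4; new result 0.
  n8: re-runs because n1 7->0; new result 0.
  n9: re-runs because x3 7->0; n7 7->0; new result 0.
  n10: re-runs because n8 7->0; n9 7->0; new result 0.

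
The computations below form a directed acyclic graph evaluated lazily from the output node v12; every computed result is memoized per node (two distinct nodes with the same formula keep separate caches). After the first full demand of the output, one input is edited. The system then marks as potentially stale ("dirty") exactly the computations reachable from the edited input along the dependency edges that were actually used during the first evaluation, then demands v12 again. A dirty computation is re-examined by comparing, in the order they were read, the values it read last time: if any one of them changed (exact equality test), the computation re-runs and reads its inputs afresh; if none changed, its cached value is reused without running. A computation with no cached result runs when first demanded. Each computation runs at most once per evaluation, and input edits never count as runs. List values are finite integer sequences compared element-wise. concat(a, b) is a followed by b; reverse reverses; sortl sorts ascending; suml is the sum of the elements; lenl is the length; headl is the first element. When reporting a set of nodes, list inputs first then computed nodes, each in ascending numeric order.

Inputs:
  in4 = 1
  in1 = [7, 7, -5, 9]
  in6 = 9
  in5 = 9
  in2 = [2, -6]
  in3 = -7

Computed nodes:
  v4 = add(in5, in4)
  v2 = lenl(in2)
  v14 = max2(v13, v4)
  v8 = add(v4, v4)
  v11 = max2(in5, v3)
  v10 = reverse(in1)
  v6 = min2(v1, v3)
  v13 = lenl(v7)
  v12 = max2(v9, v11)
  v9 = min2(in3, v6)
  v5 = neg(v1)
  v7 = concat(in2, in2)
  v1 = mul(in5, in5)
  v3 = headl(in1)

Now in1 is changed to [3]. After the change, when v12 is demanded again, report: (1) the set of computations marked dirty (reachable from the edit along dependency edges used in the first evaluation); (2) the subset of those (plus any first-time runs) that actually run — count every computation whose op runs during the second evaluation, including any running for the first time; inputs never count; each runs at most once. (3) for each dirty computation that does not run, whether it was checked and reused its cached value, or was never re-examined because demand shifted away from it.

The edit dirties: v3, v6, v9, v11, v12.
4 computations run: v3, v6, v9, v11.
Cache hits after checking: v12.
Note where the cutoff bites: v12 is checked, finds nothing changed, and keeps its cache.

First demand of the output computes:
  v1 = mul(9, 9) = 81
  v3 = headl([7, 7, -5, 9]) = 7
  v6 = min2(81, 7) = 7
  v9 = min2(-7, 7) = -7
  v11 = max2(9, 7) = 9
  v12 = max2(-7, 9) = 9

After the edit, cleaning proceeds:
  v3: a read changed (in1 [7, 7, -5, 9]->[3]) — executes, giving 3.
  v6: a read changed (v3 7->3) — executes, giving 3.
  v9: a read changed (v6 7->3) — executes, giving -7 — identical to its old value.
  v11: a read changed (v3 7->3) — executes, giving 9 — identical to its old value.
  v12: dirty, but its reads are unchanged (v9 unchanged, v11 unchanged); cached 9 stands.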